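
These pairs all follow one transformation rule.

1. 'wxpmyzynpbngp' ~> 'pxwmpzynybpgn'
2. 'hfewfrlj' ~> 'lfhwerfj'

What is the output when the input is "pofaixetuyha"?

The transformation: swap each adjacent pair of characters (1↔2, 3↔4, ...), then move the last character to the front.
"pofaixetuyha" → "hopafxiteyua".

hopafxiteyua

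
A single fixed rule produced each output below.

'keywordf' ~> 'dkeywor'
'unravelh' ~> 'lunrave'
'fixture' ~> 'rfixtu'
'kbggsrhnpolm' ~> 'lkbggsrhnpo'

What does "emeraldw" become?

Looking at the pairs, the operation is to delete the last character, then move the last character to the front.
Doing the same to "emeraldw": "demeral".
(Check on "kbggsrhnpolm": → "kbggsrhnpol" → "lkbggsrhnpo" ✓)

demeral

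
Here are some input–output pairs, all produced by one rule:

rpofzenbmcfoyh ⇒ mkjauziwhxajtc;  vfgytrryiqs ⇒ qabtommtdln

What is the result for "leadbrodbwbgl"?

The transformation: shift every letter 5 places backward in the alphabet (wrapping around).
For "leadbrodbwbgl" the result is "gzvywmjywrwbg".

gzvywmjywrwbg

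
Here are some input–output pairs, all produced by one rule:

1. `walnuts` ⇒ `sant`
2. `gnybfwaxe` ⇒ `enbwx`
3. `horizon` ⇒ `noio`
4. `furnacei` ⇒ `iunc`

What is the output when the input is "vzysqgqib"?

In each case the input is transformed by: move the last character to the front, then keep every other character starting from the first (positions 1st, 3rd, 5th, ...).
Applying both steps to "vzysqgqib": "bvzysqgqi", then "bzsgi".

bzsgi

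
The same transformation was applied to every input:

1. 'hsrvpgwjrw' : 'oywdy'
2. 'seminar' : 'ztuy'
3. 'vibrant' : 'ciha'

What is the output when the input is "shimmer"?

The rule is to keep every other character starting from the first (positions 1st, 3rd, 5th, ...), then shift every letter 7 places forward in the alphabet (wrapping around).
Working it through for "shimmer": intermediate "simr", final "zpty".

zpty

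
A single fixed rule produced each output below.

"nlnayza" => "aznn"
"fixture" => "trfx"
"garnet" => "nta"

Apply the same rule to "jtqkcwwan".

kwajq

What's happening: move the first 3 characters to the end (rotate left by 3), then keep every other character starting from the first (positions 1st, 3rd, 5th, ...).
Applying that to "jtqkcwwan" gives "kwajq".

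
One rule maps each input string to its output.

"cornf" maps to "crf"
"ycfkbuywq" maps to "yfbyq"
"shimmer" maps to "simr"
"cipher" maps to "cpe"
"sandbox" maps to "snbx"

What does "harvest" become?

The transformation: keep every other character starting from the first (positions 1st, 3rd, 5th, ...).
Applying that to "harvest" gives "hret".

hret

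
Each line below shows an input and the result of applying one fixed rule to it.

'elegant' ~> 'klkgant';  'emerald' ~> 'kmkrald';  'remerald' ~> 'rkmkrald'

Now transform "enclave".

knclavk

The pattern: replace every "e" with "k".
Doing the same to "enclave": "knclavk".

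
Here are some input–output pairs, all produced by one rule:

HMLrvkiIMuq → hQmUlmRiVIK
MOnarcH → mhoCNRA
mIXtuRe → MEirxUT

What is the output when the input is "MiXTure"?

Rule — flip the case of every letter, then take characters alternately from the front and the back (1st, last, 2nd, 2nd-last, ...).
On "MiXTure": the first step gives "mIxtURE", and the second then gives "mEIRxUt".
(Check on "HMLrvkiIMuq": → "hmlRVKIimUQ" → "hQmUlmRiVIK" ✓)

mEIRxUt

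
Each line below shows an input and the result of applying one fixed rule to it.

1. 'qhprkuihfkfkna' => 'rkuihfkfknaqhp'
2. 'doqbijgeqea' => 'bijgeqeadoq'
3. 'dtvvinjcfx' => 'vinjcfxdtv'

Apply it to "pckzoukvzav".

zoukvzavpck

Rule — move the first 3 characters to the end (rotate left by 3).
Applying that to "pckzoukvzav" gives "zoukvzavpck".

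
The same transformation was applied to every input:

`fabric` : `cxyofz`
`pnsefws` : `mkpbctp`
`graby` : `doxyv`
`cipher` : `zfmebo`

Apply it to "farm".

cxoj

In each case the input is transformed by: shift every letter 3 places backward in the alphabet (wrapping around).
Applying that to "farm" gives "cxoj".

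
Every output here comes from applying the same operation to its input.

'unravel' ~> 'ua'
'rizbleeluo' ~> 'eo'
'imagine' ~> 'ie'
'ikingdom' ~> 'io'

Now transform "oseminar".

oa

Looking at the pairs, the operation is to keep one character in every 3, starting at position 1 (positions 1st, 4th, 7th, ...), then keep only the vowels.
Starting from "oseminar": after the first operation, "oma"; after the second, "oa".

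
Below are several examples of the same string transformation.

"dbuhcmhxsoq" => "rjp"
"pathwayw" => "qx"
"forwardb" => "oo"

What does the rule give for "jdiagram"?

Looking at the pairs, the operation is to keep one character in every 3, starting at position 3 (positions 3rd, 6th, 9th, ...), then shift every letter 3 places backward in the alphabet (wrapping around).
On "jdiagram": the first step gives "ir", and the second then gives "fo".

fo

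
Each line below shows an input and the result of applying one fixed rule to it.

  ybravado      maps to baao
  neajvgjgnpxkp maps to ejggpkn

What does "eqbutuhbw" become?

The rule is to move the first character to the end, then keep every other character starting from the first (positions 1st, 3rd, 5th, ...).
"eqbutuhbw" → "qbutuhbwe" → "quube".

quube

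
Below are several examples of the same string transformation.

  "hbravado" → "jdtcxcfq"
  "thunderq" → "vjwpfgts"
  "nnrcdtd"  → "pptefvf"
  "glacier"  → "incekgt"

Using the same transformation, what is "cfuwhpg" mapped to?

ehwyjri

The pattern: shift every letter 2 places forward in the alphabet (wrapping around).
On "cfuwhpg" that produces "ehwyjri".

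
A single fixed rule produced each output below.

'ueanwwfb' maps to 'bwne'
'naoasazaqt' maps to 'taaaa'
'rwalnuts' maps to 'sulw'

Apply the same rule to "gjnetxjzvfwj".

The rule is to keep every other character starting from the second (positions 2nd, 4th, 6th, ...), then reverse the string.
Applying both steps to "gjnetxjzvfwj": "jexzfj", then "jfzxej".

jfzxej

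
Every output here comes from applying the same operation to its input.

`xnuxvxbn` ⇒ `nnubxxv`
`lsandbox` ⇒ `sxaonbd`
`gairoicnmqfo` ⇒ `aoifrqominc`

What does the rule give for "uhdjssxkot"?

Each output is the input with this applied: delete the first character, then take characters alternately from the front and the back (1st, last, 2nd, 2nd-last, ...).
Applying that to "uhdjssxkot" gives "htdojksxs".

htdojksxs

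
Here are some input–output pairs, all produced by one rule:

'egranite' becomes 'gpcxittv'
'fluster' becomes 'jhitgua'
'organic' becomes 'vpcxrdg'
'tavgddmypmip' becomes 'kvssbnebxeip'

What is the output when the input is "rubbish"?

The rule is to shift every letter 11 places backward in the alphabet (wrapping around), then move the first 2 characters to the end (rotate left by 2).
Starting from "rubbish": after the first operation, "gjqqxhw"; after the second, "qqxhwgj".

qqxhwgj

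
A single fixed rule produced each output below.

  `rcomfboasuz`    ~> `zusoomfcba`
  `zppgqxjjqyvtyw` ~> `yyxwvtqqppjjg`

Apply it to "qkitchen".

tnkihec

In each case the input is transformed by: delete the first character, then sort the characters into reverse alphabetical order.
Starting from "qkitchen": after the first operation, "kitchen"; after the second, "tnkihec".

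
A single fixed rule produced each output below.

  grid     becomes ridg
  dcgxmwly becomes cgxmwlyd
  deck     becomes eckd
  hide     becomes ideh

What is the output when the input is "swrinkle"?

In each case the input is transformed by: move the first character to the end.
Doing the same to "swrinkle": "wrinkles".

wrinkles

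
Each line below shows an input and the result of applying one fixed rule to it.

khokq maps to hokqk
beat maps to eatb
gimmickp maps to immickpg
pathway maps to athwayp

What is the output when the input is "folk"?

The transformation: move the first character to the end.
For "folk" the result is "olkf".

olkf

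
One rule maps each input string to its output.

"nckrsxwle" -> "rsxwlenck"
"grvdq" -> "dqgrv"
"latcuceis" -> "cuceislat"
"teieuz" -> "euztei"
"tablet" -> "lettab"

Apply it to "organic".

anicorg

What's happening: move the first 3 characters to the end (rotate left by 3).
For "organic" the result is "anicorg".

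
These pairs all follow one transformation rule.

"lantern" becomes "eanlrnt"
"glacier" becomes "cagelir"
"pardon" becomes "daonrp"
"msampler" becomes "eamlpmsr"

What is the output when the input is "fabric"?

Each output is the input with this applied: sort the characters into alphabetical order, then swap each adjacent pair of characters (1↔2, 3↔4, ...).
Working it through for "fabric": intermediate "abcfir", final "bafcri".

bafcri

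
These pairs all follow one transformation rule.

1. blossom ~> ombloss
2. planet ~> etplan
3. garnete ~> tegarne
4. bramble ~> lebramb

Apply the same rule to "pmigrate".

tepmigra

The pattern: move the last 2 characters to the front (rotate right by 2).
"pmigrate" → "tepmigra".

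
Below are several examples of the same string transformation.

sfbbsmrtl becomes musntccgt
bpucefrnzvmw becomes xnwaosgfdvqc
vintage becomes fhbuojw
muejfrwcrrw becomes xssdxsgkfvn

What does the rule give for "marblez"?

Each output is the input with this applied: reverse the string, then shift every letter 1 place forward in the alphabet (wrapping around).
Applying both steps to "marblez": "zelbram", then "afmcsbn".
(Check on "bpucefrnzvmw": → "wmvznrfecupb" → "xnwaosgfdvqc" ✓)

afmcsbn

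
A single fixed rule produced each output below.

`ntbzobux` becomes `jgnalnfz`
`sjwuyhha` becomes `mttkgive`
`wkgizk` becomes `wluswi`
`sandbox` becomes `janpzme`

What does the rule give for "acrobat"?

The pattern: shift every letter 12 places forward in the alphabet (wrapping around), then reverse the string.
Applying both steps to "acrobat": "modanmf", then "fmnadom".
(Check on "ntbzobux": → "zfnlangj" → "jgnalnfz" ✓)

fmnadom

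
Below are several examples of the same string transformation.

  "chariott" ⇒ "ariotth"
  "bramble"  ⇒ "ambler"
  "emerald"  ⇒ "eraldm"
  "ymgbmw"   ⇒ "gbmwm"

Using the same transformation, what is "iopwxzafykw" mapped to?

The rule is to delete the first character, then move the first character to the end.
Doing the same to "iopwxzafykw": "pwxzafykwo".

pwxzafykwo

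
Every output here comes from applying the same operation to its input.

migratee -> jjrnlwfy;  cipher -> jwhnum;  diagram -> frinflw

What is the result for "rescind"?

Rule — shift every letter 5 places forward in the alphabet (wrapping around), then move the last 2 characters to the front (rotate right by 2).
Starting from "rescind": after the first operation, "wjxhnsi"; after the second, "siwjxhn".

siwjxhn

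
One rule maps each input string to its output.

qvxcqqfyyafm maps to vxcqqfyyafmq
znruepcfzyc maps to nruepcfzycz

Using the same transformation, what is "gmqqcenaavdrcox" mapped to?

The pattern: move the first character to the end.
So "gmqqcenaavdrcox" becomes "mqqcenaavdrcoxg".

mqqcenaavdrcoxg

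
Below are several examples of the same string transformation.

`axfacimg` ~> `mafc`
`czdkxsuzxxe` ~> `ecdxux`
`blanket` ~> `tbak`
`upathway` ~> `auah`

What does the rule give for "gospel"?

egs

In each case the input is transformed by: keep every other character starting from the first (positions 1st, 3rd, 5th, ...), then move the last character to the front.
So "gospel" becomes "egs".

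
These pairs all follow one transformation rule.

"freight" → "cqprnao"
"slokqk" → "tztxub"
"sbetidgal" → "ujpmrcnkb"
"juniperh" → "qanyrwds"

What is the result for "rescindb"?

kmwrlbna

The transformation: shift every letter 9 places forward in the alphabet (wrapping around), then reverse the string.
Applying both steps to "rescindb": "anblrwmk", then "kmwrlbna".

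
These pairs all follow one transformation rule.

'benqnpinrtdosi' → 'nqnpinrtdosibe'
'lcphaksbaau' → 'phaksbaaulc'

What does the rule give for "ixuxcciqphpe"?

The pattern: move the first 2 characters to the end (rotate left by 2).
Applying that to "ixuxcciqphpe" gives "uxcciqphpeix".

uxcciqphpeix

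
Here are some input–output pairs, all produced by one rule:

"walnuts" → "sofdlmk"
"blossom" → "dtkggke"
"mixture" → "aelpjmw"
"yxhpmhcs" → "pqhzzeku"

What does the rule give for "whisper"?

zokawhj

Each output is the input with this applied: swap each adjacent pair of characters (1↔2, 3↔4, ...), then shift every letter 8 places backward in the alphabet (wrapping around).
Starting from "whisper": after the first operation, "hwsiepr"; after the second, "zokawhj".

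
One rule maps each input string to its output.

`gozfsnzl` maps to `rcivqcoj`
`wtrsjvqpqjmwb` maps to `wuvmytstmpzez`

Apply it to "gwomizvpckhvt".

Each output is the input with this applied: shift every letter 3 places forward in the alphabet (wrapping around), then move the first character to the end.
Doing the same to "gwomizvpckhvt": "zrplcysfnkywj".

zrplcysfnkywj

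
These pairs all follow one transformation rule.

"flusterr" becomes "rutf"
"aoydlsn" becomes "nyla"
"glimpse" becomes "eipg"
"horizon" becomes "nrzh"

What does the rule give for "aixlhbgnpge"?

exhgpa

Each output is the input with this applied: keep every other character starting from the first (positions 1st, 3rd, 5th, ...), then swap the first and last characters.
For "aixlhbgnpge", step one produces "axhgpe"; step two turns that into "exhgpa".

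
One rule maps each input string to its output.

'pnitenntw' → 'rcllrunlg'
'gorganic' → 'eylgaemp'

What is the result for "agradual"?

The rule is to move the first 3 characters to the end (rotate left by 3), then shift every letter 2 places backward in the alphabet (wrapping around).
Working it through for "agradual": intermediate "adualagr", final "ybsyjyep".

ybsyjyep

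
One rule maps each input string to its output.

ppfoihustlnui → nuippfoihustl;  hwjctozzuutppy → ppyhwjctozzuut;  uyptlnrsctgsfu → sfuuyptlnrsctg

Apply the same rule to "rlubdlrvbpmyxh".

yxhrlubdlrvbpm

What's happening: move the last 3 characters to the front (rotate right by 3).
Applying that to "rlubdlrvbpmyxh" gives "yxhrlubdlrvbpm".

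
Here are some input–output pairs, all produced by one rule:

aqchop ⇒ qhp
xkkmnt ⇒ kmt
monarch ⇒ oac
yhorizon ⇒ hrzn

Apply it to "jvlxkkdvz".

The rule is to keep every other character starting from the second (positions 2nd, 4th, 6th, ...).
So "jvlxkkdvz" becomes "vxkv".

vxkv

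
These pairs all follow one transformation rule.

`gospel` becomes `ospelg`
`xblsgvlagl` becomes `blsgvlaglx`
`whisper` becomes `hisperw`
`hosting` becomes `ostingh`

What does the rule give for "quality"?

ualityq

The pattern: move the first character to the end.
On "quality" that produces "ualityq".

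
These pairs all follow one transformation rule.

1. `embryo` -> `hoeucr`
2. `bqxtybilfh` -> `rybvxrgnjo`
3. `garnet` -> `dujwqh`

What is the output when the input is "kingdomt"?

The pattern: swap the front and back halves of the string, then shift every letter 10 places backward in the alphabet (wrapping around).
Applying both steps to "kingdomt": "domtking", then "tecjaydw".

tecjaydw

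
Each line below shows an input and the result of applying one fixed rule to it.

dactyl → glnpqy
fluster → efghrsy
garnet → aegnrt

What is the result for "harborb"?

beenoou

The transformation: shift every letter 13 places forward in the alphabet (wrapping around) — i.e. ROT13, then sort the characters into alphabetical order.
"harborb" → "uneobeo" → "beenoou".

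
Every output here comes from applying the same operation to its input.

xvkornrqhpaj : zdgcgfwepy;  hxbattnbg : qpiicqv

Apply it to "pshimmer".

wxbbtg

What's happening: shift every letter 11 places backward in the alphabet (wrapping around), then delete the first 2 characters.
On "pshimmer" that produces "wxbbtg".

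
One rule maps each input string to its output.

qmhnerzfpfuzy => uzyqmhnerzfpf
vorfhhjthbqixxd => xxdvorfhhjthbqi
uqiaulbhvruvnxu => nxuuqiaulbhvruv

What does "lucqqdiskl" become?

skllucqqdi

The rule is to move the last 3 characters to the front (rotate right by 3).
For "lucqqdiskl" the result is "skllucqqdi".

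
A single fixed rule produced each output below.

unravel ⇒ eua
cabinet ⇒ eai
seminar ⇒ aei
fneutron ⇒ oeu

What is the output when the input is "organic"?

ioa

Each output is the input with this applied: move the last 2 characters to the front (rotate right by 2), then keep only the vowels.
On "organic": the first step gives "icorgan", and the second then gives "ioa".
(Check on "fneutron": → "onfneutr" → "oeu" ✓)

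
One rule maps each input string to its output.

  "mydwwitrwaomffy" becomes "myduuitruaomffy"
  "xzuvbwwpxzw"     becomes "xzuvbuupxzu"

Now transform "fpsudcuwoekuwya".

fpsudcuuoekuuya

The transformation: replace every "w" with "u".
For "fpsudcuwoekuwya" the result is "fpsudcuuoekuuya".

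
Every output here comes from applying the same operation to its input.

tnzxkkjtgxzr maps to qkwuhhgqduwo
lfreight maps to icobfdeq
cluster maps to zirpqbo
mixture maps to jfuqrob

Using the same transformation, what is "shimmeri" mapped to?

pefjjbof

In each case the input is transformed by: shift every letter 3 places backward in the alphabet (wrapping around).
On "shimmeri" that produces "pefjjbof".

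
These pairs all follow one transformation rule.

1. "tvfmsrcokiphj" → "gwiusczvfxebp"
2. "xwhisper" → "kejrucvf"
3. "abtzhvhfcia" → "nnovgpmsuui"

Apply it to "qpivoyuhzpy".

dlccvmiubhl

Each output is the input with this applied: take characters alternately from the front and the back (1st, last, 2nd, 2nd-last, ...), then shift every letter 13 places forward in the alphabet (wrapping around) — i.e. ROT13.
"qpivoyuhzpy" → "dlccvmiubhl".
(Check on "tvfmsrcokiphj": → "tjvhfpmiskroc" → "gwiusczvfxebp" ✓)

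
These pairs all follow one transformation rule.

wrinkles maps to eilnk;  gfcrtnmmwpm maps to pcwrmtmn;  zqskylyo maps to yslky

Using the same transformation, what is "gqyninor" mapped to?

The rule is to take characters alternately from the front and the back (1st, last, 2nd, 2nd-last, ...), then delete the first 3 characters.
Starting from "gqyninor": after the first operation, "grqoynni"; after the second, "oynni".

oynni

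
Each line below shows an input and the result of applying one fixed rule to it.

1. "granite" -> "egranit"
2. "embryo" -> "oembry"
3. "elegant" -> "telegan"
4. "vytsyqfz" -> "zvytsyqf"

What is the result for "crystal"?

Rule — move the last character to the front.
For "crystal" the result is "lcrysta".

lcrysta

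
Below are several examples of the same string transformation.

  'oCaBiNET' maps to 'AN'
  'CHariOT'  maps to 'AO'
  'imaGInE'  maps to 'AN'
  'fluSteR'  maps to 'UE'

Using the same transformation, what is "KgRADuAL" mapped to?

RU

Looking at the pairs, the operation is to keep one character in every 3, starting at position 3 (positions 3rd, 6th, 9th, ...), then convert every letter to uppercase.
Working it through for "KgRADuAL": intermediate "Ru", final "RU".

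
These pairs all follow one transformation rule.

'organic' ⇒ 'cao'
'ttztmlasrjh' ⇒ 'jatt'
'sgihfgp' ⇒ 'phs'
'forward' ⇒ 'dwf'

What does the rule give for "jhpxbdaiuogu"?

oaxj

The rule is to keep one character in every 3, starting at position 1 (positions 1st, 4th, 7th, ...), then reverse the string.
On "jhpxbdaiuogu": the first step gives "jxao", and the second then gives "oaxj".
(Check on "ttztmlasrjh": → "ttaj" → "jatt" ✓)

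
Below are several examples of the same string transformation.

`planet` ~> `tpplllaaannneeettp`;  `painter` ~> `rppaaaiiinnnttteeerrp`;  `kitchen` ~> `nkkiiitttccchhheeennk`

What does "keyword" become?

The transformation: repeat every character 3 times, then swap the first and last characters.
"keyword" → "kkkeeeyyywwwooorrrddd" → "dkkeeeyyywwwooorrrddk".

dkkeeeyyywwwooorrrddk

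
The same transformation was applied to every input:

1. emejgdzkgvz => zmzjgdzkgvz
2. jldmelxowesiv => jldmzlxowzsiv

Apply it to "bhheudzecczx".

What's happening: replace every "e" with "z".
"bhheudzecczx" → "bhhzudzzcczx".

bhhzudzzcczx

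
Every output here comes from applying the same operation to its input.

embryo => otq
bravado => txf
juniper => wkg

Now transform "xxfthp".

zvr

What's happening: shift every letter 2 places forward in the alphabet (wrapping around), then keep every other character starting from the second (positions 2nd, 4th, 6th, ...).
"xxfthp" → "zzhvjr" → "zvr".
(Check on "embryo": → "godtaq" → "otq" ✓)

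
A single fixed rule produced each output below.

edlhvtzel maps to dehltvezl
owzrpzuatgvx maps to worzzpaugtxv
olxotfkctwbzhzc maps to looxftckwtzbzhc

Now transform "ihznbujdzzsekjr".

hinzubdjzzesjkr

Each output is the input with this applied: swap each adjacent pair of characters (1↔2, 3↔4, ...).
"ihznbujdzzsekjr" → "hinzubdjzzesjkr".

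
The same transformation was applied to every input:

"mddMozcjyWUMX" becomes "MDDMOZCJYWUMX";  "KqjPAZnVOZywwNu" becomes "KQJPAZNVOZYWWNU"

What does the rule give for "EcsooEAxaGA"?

ECSOOEAXAGA

The rule is to convert every letter to uppercase.
On "EcsooEAxaGA" that produces "ECSOOEAXAGA".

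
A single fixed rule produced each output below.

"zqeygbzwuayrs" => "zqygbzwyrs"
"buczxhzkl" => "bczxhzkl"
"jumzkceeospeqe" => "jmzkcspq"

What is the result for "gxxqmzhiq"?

gxxqmzhq

The rule is to remove every vowel.
So "gxxqmzhiq" becomes "gxxqmzhq".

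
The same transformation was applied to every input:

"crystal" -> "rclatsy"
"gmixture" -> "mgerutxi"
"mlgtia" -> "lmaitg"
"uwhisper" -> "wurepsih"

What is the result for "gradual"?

In each case the input is transformed by: move the first 2 characters to the end (rotate left by 2), then reverse the string.
Doing the same to "gradual": "rglauda".

rglauda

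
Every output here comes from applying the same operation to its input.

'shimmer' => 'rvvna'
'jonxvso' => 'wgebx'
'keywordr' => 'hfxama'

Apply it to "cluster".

In each case the input is transformed by: shift every letter 9 places forward in the alphabet (wrapping around), then delete the first 2 characters.
For "cluster", step one produces "ludbcna"; step two turns that into "dbcna".

dbcna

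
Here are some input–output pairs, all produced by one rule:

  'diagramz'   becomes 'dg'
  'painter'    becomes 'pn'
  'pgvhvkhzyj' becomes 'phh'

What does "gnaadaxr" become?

Each output is the input with this applied: keep one character in every 3, starting at position 1 (positions 1st, 4th, 7th, ...), then delete the last character.
On "gnaadaxr" that produces "ga".

ga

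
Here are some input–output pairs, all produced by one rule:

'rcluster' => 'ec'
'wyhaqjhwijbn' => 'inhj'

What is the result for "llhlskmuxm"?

ull

Looking at the pairs, the operation is to swap the front and back halves of the string, then keep one character in every 3, starting at position 3 (positions 3rd, 6th, 9th, ...).
"llhlskmuxm" → "ull".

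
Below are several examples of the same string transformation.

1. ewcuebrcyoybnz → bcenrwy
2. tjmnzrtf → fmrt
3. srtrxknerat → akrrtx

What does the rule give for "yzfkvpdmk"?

dkmvz

Each output is the input with this applied: sort the characters into alphabetical order, then keep every other character starting from the first (positions 1st, 3rd, 5th, ...).
"yzfkvpdmk" → "dfkkmpvyz" → "dkmvz".
(Check on "srtrxknerat": → "aeknrrrsttx" → "akrrtx" ✓)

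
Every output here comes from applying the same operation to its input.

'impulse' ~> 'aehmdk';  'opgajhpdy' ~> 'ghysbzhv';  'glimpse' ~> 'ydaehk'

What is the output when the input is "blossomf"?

tdgkkge

In each case the input is transformed by: shift every letter 8 places backward in the alphabet (wrapping around), then delete the last character.
On "blossomf" that produces "tdgkkge".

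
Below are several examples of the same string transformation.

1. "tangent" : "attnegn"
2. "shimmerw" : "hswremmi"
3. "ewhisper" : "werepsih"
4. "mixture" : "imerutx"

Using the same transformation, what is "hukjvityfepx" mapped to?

What's happening: move the first 2 characters to the end (rotate left by 2), then reverse the string.
On "hukjvityfepx": the first step gives "kjvityfepxhu", and the second then gives "uhxpefytivjk".

uhxpefytivjk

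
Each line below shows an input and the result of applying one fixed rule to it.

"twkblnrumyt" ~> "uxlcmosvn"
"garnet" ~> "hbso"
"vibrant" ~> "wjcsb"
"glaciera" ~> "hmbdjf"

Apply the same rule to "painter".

qbjou

In each case the input is transformed by: delete the last 2 characters, then shift every letter 1 place forward in the alphabet (wrapping around).
Starting from "painter": after the first operation, "paint"; after the second, "qbjou".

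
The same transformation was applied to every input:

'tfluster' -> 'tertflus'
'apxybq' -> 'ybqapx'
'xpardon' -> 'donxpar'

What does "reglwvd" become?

The rule is to move the last 3 characters to the front (rotate right by 3).
So "reglwvd" becomes "wvdregl".

wvdregl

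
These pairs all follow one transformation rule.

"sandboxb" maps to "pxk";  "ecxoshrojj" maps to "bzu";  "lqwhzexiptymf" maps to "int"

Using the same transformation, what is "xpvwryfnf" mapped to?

The pattern: shift every letter 3 places backward in the alphabet (wrapping around), then keep only the first 3 characters.
On "xpvwryfnf": the first step gives "umstovckc", and the second then gives "ums".

ums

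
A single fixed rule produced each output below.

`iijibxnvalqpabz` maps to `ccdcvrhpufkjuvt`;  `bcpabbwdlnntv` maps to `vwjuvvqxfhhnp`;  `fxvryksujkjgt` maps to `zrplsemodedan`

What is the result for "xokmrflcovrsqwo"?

Rule — shift every letter 6 places backward in the alphabet (wrapping around).
"xokmrflcovrsqwo" → "rieglzfwiplmkqi".

rieglzfwiplmkqi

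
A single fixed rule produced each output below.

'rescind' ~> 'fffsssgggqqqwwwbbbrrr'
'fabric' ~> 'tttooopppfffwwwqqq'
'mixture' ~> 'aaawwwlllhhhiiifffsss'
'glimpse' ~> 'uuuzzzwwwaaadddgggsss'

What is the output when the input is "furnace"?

The transformation: repeat every character 3 times, then shift every letter 12 places backward in the alphabet (wrapping around).
Working it through for "furnace": intermediate "fffuuurrrnnnaaaccceee", final "tttiiifffbbboooqqqsss".

tttiiifffbbboooqqqsss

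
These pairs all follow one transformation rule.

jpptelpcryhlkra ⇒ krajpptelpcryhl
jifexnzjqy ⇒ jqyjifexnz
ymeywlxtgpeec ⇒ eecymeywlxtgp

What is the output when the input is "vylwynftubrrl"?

rrlvylwynftub

The rule is to move the last 3 characters to the front (rotate right by 3).
On "vylwynftubrrl" that produces "rrlvylwynftub".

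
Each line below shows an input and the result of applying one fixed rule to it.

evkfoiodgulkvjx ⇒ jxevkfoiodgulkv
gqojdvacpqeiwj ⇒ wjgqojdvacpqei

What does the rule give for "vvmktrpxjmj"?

Each output is the input with this applied: move the last 2 characters to the front (rotate right by 2).
On "vvmktrpxjmj" that produces "mjvvmktrpxj".

mjvvmktrpxj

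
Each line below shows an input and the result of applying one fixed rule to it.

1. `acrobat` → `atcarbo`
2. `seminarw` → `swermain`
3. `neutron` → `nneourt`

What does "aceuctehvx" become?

What's happening: take characters alternately from the front and the back (1st, last, 2nd, 2nd-last, ...).
"aceuctehvx" → "axcvehuect".

axcvehuect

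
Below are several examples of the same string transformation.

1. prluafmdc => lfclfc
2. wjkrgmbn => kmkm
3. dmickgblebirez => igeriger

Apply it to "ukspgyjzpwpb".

The transformation: keep one character in every 3, starting at position 3 (positions 3rd, 6th, 9th, ...), then write the whole string twice.
So "ukspgyjzpwpb" becomes "sypbsypb".

sypbsypb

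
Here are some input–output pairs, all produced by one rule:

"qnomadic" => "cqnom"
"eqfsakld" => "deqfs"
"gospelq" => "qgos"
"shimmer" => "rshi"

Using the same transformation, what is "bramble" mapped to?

ebra

The transformation: move the last character to the front, then delete the last 3 characters.
For "bramble", step one produces "ebrambl"; step two turns that into "ebra".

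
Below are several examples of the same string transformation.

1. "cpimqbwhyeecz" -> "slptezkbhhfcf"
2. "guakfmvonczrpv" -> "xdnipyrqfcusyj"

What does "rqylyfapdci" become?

tbobidsgflu

The pattern: move the first character to the end, then shift every letter 3 places forward in the alphabet (wrapping around).
On "rqylyfapdci" that produces "tbobidsgflu".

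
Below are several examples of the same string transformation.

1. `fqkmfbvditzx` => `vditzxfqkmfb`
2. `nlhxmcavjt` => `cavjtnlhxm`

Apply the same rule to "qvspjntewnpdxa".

Rule — swap the front and back halves of the string.
Applying that to "qvspjntewnpdxa" gives "ewnpdxaqvspjnt".

ewnpdxaqvspjnt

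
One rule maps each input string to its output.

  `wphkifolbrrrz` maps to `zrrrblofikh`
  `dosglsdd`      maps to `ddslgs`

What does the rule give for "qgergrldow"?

wodlrgre

Looking at the pairs, the operation is to delete the first 2 characters, then reverse the string.
Working it through for "qgergrldow": intermediate "ergrldow", final "wodlrgre".
(Check on "dosglsdd": → "sglsdd" → "ddslgs" ✓)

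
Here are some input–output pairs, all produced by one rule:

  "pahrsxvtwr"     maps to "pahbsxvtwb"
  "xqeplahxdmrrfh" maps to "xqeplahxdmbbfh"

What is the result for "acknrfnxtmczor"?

acknbfnxtmczob

In each case the input is transformed by: replace every "r" with "b".
For "acknrfnxtmczor" the result is "acknbfnxtmczob".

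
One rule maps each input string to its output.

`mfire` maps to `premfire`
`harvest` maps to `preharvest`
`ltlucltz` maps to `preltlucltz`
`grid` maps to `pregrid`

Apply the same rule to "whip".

prewhip

Rule — prepend "pre".
On "whip" that produces "prewhip".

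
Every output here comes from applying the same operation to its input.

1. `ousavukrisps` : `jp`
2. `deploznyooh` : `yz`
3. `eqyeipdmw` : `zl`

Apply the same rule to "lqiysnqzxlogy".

gl

In each case the input is transformed by: shift every letter 5 places backward in the alphabet (wrapping around), then keep only the first 2 characters.
On "lqiysnqzxlogy": the first step gives "gldtnilusgjbt", and the second then gives "gl".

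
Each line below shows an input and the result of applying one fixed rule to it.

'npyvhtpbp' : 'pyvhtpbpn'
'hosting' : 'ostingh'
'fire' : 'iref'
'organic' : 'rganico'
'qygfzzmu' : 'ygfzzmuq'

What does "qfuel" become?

fuelq

In each case the input is transformed by: move the first character to the end.
For "qfuel" the result is "fuelq".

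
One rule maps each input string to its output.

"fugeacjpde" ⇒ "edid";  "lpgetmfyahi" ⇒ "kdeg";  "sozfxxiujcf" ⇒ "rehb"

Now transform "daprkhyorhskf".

cqxge

Each output is the input with this applied: shift every letter 1 place backward in the alphabet (wrapping around), then keep one character in every 3, starting at position 1 (positions 1st, 4th, 7th, ...).
On "daprkhyorhskf" that produces "cqxge".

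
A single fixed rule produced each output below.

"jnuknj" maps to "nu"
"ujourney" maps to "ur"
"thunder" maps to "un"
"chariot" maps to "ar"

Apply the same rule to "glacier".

What's happening: move the last 3 characters to the front (rotate right by 3), then keep only the last 2 characters.
Applying both steps to "glacier": "ierglac", then "ac".

ac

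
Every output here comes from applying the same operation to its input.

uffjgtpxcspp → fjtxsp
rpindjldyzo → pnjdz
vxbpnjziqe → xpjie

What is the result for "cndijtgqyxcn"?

nitqxn

What's happening: keep every other character starting from the second (positions 2nd, 4th, 6th, ...).
Applying that to "cndijtgqyxcn" gives "nitqxn".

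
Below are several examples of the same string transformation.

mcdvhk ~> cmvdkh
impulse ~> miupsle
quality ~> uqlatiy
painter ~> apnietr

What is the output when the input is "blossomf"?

What's happening: swap each adjacent pair of characters (1↔2, 3↔4, ...).
On "blossomf" that produces "lbsoosfm".

lbsoosfm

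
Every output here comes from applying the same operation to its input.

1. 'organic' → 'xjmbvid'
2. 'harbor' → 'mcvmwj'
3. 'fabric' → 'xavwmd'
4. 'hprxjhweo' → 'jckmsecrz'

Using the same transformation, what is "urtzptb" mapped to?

wpmouko

What's happening: shift every letter 5 places backward in the alphabet (wrapping around), then move the last character to the front.
"urtzptb" → "wpmouko".
(Check on "organic": → "jmbvidx" → "xjmbvid" ✓)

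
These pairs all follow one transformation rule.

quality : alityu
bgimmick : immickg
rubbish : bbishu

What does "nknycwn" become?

Looking at the pairs, the operation is to delete the first character, then move the first character to the end.
For "nknycwn" the result is "nycwnk".
(Check on "rubbish": → "ubbish" → "bbishu" ✓)

nycwnk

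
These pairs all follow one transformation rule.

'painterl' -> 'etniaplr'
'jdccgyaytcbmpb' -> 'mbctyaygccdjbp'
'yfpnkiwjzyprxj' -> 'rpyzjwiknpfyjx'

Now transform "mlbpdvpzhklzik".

zlkhzpvdpblmki

The pattern: move the last 2 characters to the front (rotate right by 2), then reverse the string.
For "mlbpdvpzhklzik", step one produces "ikmlbpdvpzhklz"; step two turns that into "zlkhzpvdpblmki".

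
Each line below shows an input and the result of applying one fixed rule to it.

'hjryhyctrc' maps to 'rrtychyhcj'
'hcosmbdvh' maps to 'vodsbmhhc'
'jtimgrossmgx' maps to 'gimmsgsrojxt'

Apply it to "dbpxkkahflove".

What's happening: take characters alternately from the front and the back (1st, last, 2nd, 2nd-last, ...), then move the first 3 characters to the end (rotate left by 3).
Working it through for "dbpxkkahflove": intermediate "debvpoxlkfkha", final "vpoxlkfkhadeb".

vpoxlkfkhadeb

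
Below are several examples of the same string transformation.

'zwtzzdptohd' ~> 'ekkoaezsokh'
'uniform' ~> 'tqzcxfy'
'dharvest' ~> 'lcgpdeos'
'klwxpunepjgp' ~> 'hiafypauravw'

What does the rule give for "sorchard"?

The transformation: shift every letter 11 places forward in the alphabet (wrapping around), then move the first 2 characters to the end (rotate left by 2).
Doing the same to "sorchard": "cnslcodz".

cnslcodz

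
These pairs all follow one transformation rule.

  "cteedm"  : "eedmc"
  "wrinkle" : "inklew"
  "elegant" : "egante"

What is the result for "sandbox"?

ndboxs

What's happening: move the first character to the end, then delete the first character.
On "sandbox": the first step gives "andboxs", and the second then gives "ndboxs".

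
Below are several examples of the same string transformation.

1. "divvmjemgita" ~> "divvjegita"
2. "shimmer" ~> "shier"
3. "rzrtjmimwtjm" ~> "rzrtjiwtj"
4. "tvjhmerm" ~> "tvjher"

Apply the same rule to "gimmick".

giick

What's happening: remove every "m".
Applying that to "gimmick" gives "giick".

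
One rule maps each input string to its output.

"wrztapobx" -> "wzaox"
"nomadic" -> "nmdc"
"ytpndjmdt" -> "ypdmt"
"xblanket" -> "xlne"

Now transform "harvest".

Rule — keep every other character starting from the first (positions 1st, 3rd, 5th, ...).
So "harvest" becomes "hret".

hret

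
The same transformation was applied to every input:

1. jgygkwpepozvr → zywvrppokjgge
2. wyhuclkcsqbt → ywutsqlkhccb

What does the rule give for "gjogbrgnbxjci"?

xronjjigggcbb

What's happening: sort the characters into reverse alphabetical order.
On "gjogbrgnbxjci" that produces "xronjjigggcbb".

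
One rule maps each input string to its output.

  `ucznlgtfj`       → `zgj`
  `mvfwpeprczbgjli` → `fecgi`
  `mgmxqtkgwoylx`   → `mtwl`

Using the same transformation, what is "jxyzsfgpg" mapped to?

yfg

The transformation: keep one character in every 3, starting at position 3 (positions 3rd, 6th, 9th, ...).
For "jxyzsfgpg" the result is "yfg".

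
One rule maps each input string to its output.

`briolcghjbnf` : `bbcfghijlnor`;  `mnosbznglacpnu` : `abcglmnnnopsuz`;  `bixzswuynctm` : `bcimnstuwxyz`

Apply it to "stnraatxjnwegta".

What's happening: sort the characters into alphabetical order.
For "stnraatxjnwegta" the result is "aaaegjnnrstttwx".

aaaegjnnrstttwx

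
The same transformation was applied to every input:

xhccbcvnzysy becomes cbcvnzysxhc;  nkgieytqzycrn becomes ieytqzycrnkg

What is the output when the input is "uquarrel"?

arreuqu

What's happening: delete the last character, then move the first 3 characters to the end (rotate left by 3).
Starting from "uquarrel": after the first operation, "uquarre"; after the second, "arreuqu".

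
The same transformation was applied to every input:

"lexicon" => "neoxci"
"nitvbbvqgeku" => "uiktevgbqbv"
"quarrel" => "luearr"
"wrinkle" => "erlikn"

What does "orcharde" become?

erdcrha

The transformation: take characters alternately from the front and the back (1st, last, 2nd, 2nd-last, ...), then delete the first character.
"orcharde" → "oerdcrha" → "erdcrha".
(Check on "nitvbbvqgeku": → "nuiktevgbqbv" → "uiktevgbqbv" ✓)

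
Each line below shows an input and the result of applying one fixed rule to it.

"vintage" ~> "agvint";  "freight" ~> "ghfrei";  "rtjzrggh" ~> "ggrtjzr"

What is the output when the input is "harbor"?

What's happening: delete the last character, then move the last 2 characters to the front (rotate right by 2).
For "harbor", step one produces "harbo"; step two turns that into "bohar".

bohar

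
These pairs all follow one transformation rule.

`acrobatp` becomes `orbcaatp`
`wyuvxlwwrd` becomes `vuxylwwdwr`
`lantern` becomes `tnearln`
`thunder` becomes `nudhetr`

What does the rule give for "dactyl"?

tcyald

The pattern: move the first 3 characters to the end (rotate left by 3), then take characters alternately from the front and the back (1st, last, 2nd, 2nd-last, ...).
Applying both steps to "dactyl": "tyldac", then "tcyald".
(Check on "acrobatp": → "obatpacr" → "orbcaatp" ✓)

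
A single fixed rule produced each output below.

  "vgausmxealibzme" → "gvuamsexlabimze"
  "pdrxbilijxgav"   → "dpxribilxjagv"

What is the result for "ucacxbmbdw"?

The rule is to swap each adjacent pair of characters (1↔2, 3↔4, ...).
So "ucacxbmbdw" becomes "cucabxbmwd".

cucabxbmwd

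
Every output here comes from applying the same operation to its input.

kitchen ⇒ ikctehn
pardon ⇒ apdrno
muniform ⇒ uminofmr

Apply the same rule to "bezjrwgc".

ebjzwrcg

What's happening: swap each adjacent pair of characters (1↔2, 3↔4, ...).
For "bezjrwgc" the result is "ebjzwrcg".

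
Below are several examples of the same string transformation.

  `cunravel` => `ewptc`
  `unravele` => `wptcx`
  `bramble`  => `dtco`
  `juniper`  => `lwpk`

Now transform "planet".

The pattern: shift every letter 2 places forward in the alphabet (wrapping around), then delete the last 3 characters.
"planet" → "rnc".

rnc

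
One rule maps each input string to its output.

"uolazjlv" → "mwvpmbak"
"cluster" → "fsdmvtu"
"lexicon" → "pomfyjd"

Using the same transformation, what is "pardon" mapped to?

poqbse

The pattern: move the last 2 characters to the front (rotate right by 2), then shift every letter 1 place forward in the alphabet (wrapping around).
"pardon" → "onpard" → "poqbse".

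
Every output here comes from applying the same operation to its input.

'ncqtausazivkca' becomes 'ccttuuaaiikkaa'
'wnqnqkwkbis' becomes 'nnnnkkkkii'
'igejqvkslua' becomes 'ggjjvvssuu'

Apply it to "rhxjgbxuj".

hhjjbbuu

In each case the input is transformed by: keep every other character starting from the second (positions 2nd, 4th, 6th, ...), then double every character.
Starting from "rhxjgbxuj": after the first operation, "hjbu"; after the second, "hhjjbbuu".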